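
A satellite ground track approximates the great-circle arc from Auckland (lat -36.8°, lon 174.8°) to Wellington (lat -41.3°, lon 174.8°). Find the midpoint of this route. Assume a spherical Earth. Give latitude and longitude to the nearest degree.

Write both endpoints as unit vectors p₁, p₂ with components (cos φ cos λ, cos φ sin λ, sin φ).
The central angle between the endpoints is δ = arccos(p₁·p₂) ≈ 0.079 rad (4.5°).
Interpolate at f = 1/2 with slerp weights a = sin((1−f)δ)/sin δ ≈ 0.500, b = sin(fδ)/sin δ ≈ 0.500.
p = a·p₁ + b·p₂ ≈ (-0.773, 0.070, -0.630); φ = arcsin(p_z) ≈ -39.05°, λ = atan2(p_y, p_x) ≈ 174.80°.

≈ lat -39°, lon 175°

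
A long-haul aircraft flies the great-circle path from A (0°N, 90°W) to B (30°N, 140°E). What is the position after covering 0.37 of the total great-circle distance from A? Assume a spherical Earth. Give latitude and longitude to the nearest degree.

≈ (26°N, 129°W)

From cos δ = sin φ₁ sin φ₂ + cos φ₁ cos φ₂ cos Δλ, the central angle is δ ≈ 2.161 rad (123.8°).
Interpolate at f = 0.37 with slerp weights a = sin((1−f)δ)/sin δ ≈ 1.177, b = sin(fδ)/sin δ ≈ 0.863.
p = a·p₁ + b·p₂ ≈ (-0.573, -0.697, 0.432); φ = arcsin(p_z) ≈ 25.57°, λ = atan2(p_y, p_x) ≈ -129.41°.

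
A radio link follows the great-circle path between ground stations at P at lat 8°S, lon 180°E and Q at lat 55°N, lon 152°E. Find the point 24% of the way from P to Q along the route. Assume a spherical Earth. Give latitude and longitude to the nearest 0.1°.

≈ lat 7.4°N, lon 175.3°E

Write both endpoints as unit vectors p₁, p₂ with components (cos φ cos λ, cos φ sin λ, sin φ).
The central angle between the endpoints is δ = arccos(p₁·p₂) ≈ 1.173 rad (67.2°).
Interpolate at f = 0.24 with slerp weights a = sin((1−f)δ)/sin δ ≈ 0.844, b = sin(fδ)/sin δ ≈ 0.301.
p = a·p₁ + b·p₂ ≈ (-0.988, 0.081, 0.129); φ = arcsin(p_z) ≈ 7.43°, λ = atan2(p_y, p_x) ≈ 175.31°.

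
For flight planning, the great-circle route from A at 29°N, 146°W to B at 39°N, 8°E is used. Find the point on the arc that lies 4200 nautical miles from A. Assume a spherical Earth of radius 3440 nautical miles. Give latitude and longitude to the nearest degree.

Write both endpoints as unit vectors p₁, p₂ with components (cos φ cos λ, cos φ sin λ, sin φ).
The central angle between the endpoints is δ = arccos(p₁·p₂) ≈ 1.882 rad (107.8°). The total great-circle distance is δ·R ≈ 1.882 × 3440 ≈ 6473 nmi, so the target fraction is f = 4200/6473 ≈ 0.649.
Interpolate at f ≈ 0.649 with slerp weights a = sin((1−f)δ)/sin δ ≈ 0.645, b = sin(fδ)/sin δ ≈ 0.987.
p = a·p₁ + b·p₂ ≈ (0.292, -0.209, 0.933); φ = arcsin(p_z) ≈ 68.97°, λ = atan2(p_y, p_x) ≈ -35.53°.

≈ 69°N, 36°W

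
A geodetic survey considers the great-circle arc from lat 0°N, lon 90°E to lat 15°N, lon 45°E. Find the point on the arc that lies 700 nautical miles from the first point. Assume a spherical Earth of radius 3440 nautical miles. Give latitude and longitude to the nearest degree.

≈ lat 4°N, lon 79°E

Convert each endpoint to a unit vector on the sphere (x = cos φ cos λ, y = cos φ sin λ, z = sin φ).
The central angle between the endpoints is δ = arccos(p₁·p₂) ≈ 0.819 rad (46.9°). The total great-circle distance is δ·R ≈ 0.819 × 3440 ≈ 2817 nmi, so the target fraction is f = 700/2817 ≈ 0.248.
Interpolate at f ≈ 0.248 with slerp weights a = sin((1−f)δ)/sin δ ≈ 0.790, b = sin(fδ)/sin δ ≈ 0.277.
p = a·p₁ + b·p₂ ≈ (0.189, 0.979, 0.072); φ = arcsin(p_z) ≈ 4.11°, λ = atan2(p_y, p_x) ≈ 79.08°.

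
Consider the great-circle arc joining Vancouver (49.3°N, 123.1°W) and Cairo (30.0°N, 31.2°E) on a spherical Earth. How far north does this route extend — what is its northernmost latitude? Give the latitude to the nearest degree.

≈ 76°N

The great circle lies in the plane with unit normal n̂ = (p₁ × p₂)/|p₁ × p₂|.
Here n̂_z ≈ +0.247; the vertex latitude is φ_max = arccos|n̂_z| ≈ 75.7°.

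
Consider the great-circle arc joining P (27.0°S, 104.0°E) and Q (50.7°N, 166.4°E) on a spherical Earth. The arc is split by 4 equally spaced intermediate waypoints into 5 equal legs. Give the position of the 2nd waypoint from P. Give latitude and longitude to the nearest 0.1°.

≈ (5.5°N, 124.4°E)

From cos δ = sin φ₁ sin φ₂ + cos φ₁ cos φ₂ cos Δλ, the central angle is δ ≈ 1.661 rad (95.2°).
Interpolate at f = 2/5 with slerp weights a = sin((1−f)δ)/sin δ ≈ 0.843, b = sin(fδ)/sin δ ≈ 0.619.
p = a·p₁ + b·p₂ ≈ (-0.563, 0.821, 0.096); φ = arcsin(p_z) ≈ 5.53°, λ = atan2(p_y, p_x) ≈ 124.43°.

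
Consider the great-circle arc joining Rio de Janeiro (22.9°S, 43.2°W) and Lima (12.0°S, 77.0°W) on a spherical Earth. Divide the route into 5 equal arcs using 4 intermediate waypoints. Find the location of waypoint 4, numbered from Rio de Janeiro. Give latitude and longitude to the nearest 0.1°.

Convert each endpoint to a unit vector on the sphere (x = cos φ cos λ, y = cos φ sin λ, z = sin φ).
The central angle between the endpoints is δ = arccos(p₁·p₂) ≈ 0.592 rad (33.9°).
Interpolate at f = 4/5 with slerp weights a = sin((1−f)δ)/sin δ ≈ 0.212, b = sin(fδ)/sin δ ≈ 0.817.
p = a·p₁ + b·p₂ ≈ (0.322, -0.912, -0.252); φ = arcsin(p_z) ≈ -14.61°, λ = atan2(p_y, p_x) ≈ -70.56°.

≈ 14.6°S, 70.6°W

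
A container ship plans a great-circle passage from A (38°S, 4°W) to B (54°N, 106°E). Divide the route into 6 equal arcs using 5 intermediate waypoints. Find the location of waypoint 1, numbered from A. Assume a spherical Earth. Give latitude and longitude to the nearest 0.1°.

Convert each endpoint to a unit vector on the sphere (x = cos φ cos λ, y = cos φ sin λ, z = sin φ).
The central angle between the endpoints is δ = arccos(p₁·p₂) ≈ 2.287 rad (131.0°).
Interpolate at f = 1/6 with slerp weights a = sin((1−f)δ)/sin δ ≈ 1.252, b = sin(fδ)/sin δ ≈ 0.493.
p = a·p₁ + b·p₂ ≈ (0.904, 0.210, -0.372); φ = arcsin(p_z) ≈ -21.83°, λ = atan2(p_y, p_x) ≈ 13.06°.

≈ (21.8°S, 13.1°E)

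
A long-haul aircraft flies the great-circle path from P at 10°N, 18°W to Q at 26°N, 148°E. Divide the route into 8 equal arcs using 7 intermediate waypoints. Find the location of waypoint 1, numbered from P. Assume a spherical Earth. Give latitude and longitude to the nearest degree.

Write both endpoints as unit vectors p₁, p₂ with components (cos φ cos λ, cos φ sin λ, sin φ).
The central angle between the endpoints is δ = arccos(p₁·p₂) ≈ 2.470 rad (141.5°).
Interpolate at f = 1/8 with slerp weights a = sin((1−f)δ)/sin δ ≈ 1.335, b = sin(fδ)/sin δ ≈ 0.488.
p = a·p₁ + b·p₂ ≈ (0.878, -0.174, 0.446); φ = arcsin(p_z) ≈ 26.48°, λ = atan2(p_y, p_x) ≈ -11.19°.

≈ 26°N, 11°W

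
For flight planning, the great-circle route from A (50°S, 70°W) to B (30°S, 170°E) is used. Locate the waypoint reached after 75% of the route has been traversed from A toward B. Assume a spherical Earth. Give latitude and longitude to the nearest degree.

≈ (46°S, 173°W)

Write both endpoints as unit vectors p₁, p₂ with components (cos φ cos λ, cos φ sin λ, sin φ).
The central angle between the endpoints is δ = arccos(p₁·p₂) ≈ 1.466 rad (84.0°).
Interpolate at f = 0.75 with slerp weights a = sin((1−f)δ)/sin δ ≈ 0.360, b = sin(fδ)/sin δ ≈ 0.896.
p = a·p₁ + b·p₂ ≈ (-0.685, -0.083, -0.724); φ = arcsin(p_z) ≈ -46.38°, λ = atan2(p_y, p_x) ≈ -173.10°.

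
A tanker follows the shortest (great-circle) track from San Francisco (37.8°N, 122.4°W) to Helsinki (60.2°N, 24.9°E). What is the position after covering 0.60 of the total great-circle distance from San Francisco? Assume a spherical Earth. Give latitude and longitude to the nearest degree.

Write both endpoints as unit vectors p₁, p₂ with components (cos φ cos λ, cos φ sin λ, sin φ).
The central angle between the endpoints is δ = arccos(p₁·p₂) ≈ 1.368 rad (78.4°).
Interpolate at f = 0.60 with slerp weights a = sin((1−f)δ)/sin δ ≈ 0.531, b = sin(fδ)/sin δ ≈ 0.747.
p = a·p₁ + b·p₂ ≈ (0.112, -0.198, 0.974); φ = arcsin(p_z) ≈ 76.85°, λ = atan2(p_y, p_x) ≈ -60.55°.

≈ 77°N, 61°W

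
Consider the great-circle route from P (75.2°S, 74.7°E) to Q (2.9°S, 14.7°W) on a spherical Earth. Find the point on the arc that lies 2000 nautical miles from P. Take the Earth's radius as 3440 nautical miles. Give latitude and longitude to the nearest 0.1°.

≈ (53.9°S, 5.8°E)

Convert each endpoint to a unit vector on the sphere (x = cos φ cos λ, y = cos φ sin λ, z = sin φ).
The central angle between the endpoints is δ = arccos(p₁·p₂) ≈ 1.519 rad (87.0°). The total great-circle distance is δ·R ≈ 1.519 × 3440 ≈ 5226 nmi, so the target fraction is f = 2000/5226 ≈ 0.383.
Interpolate at f ≈ 0.383 with slerp weights a = sin((1−f)δ)/sin δ ≈ 0.807, b = sin(fδ)/sin δ ≈ 0.550.
p = a·p₁ + b·p₂ ≈ (0.586, 0.060, -0.808); φ = arcsin(p_z) ≈ -53.94°, λ = atan2(p_y, p_x) ≈ 5.81°.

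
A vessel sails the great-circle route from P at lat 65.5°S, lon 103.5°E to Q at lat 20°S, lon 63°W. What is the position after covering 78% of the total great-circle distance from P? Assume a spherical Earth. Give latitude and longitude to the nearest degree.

≈ lat 41°S, lon 60°W

Convert each endpoint to a unit vector on the sphere (x = cos φ cos λ, y = cos φ sin λ, z = sin φ).
The central angle between the endpoints is δ = arccos(p₁·p₂) ≈ 1.639 rad (93.9°).
Interpolate at f = 0.78 with slerp weights a = sin((1−f)δ)/sin δ ≈ 0.354, b = sin(fδ)/sin δ ≈ 0.960.
p = a·p₁ + b·p₂ ≈ (0.375, -0.661, -0.650); φ = arcsin(p_z) ≈ -40.54°, λ = atan2(p_y, p_x) ≈ -60.42°.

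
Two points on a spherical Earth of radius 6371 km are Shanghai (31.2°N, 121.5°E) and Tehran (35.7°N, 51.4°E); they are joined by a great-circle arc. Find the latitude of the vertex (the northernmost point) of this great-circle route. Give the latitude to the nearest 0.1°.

The great circle lies in the plane with unit normal n̂ = (p₁ × p₂)/|p₁ × p₂|.
Here n̂_z ≈ -0.775; the vertex latitude is φ_max = arccos|n̂_z| ≈ 39.2°.
Check via Clairaut: cos φ_max = |cos φ₁| · sin C = cos(31.2°)·sin(65.0°) ≈ 0.775, again giving ≈ 39.2°.

≈ 39.2°N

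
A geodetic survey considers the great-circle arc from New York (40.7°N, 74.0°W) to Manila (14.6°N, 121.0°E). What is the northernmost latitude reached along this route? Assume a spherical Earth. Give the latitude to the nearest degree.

The great circle lies in the plane with unit normal n̂ = (p₁ × p₂)/|p₁ × p₂|.
Here n̂_z ≈ -0.226; the vertex latitude is φ_max = arccos|n̂_z| ≈ 76.9°.
Check via Clairaut: cos φ_max = |cos φ₁| · sin C = cos(40.7°)·sin(17.4°) ≈ 0.226, again giving ≈ 76.9°.

≈ 77°N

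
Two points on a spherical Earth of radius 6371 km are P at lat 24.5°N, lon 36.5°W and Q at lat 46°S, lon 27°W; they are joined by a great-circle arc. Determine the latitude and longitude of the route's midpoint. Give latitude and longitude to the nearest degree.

Convert each endpoint to a unit vector on the sphere (x = cos φ cos λ, y = cos φ sin λ, z = sin φ).
The central angle between the endpoints is δ = arccos(p₁·p₂) ≈ 1.240 rad (71.0°).
Interpolate at f = 1/2 with slerp weights a = sin((1−f)δ)/sin δ ≈ 0.614, b = sin(fδ)/sin δ ≈ 0.614.
p = a·p₁ + b·p₂ ≈ (0.830, -0.526, -0.187); φ = arcsin(p_z) ≈ -10.79°, λ = atan2(p_y, p_x) ≈ -32.39°.

≈ lat 11°S, lon 32°W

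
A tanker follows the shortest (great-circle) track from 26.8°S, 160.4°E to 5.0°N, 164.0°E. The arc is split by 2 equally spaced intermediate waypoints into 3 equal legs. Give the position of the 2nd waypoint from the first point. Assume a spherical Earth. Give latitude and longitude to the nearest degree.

Convert each endpoint to a unit vector on the sphere (x = cos φ cos λ, y = cos φ sin λ, z = sin φ).
The central angle between the endpoints is δ = arccos(p₁·p₂) ≈ 0.558 rad (32.0°).
Interpolate at f = 2/3 with slerp weights a = sin((1−f)δ)/sin δ ≈ 0.349, b = sin(fδ)/sin δ ≈ 0.686.
p = a·p₁ + b·p₂ ≈ (-0.951, 0.293, -0.098); φ = arcsin(p_z) ≈ -5.60°, λ = atan2(p_y, p_x) ≈ 162.87°.

≈ 6°S, 163°E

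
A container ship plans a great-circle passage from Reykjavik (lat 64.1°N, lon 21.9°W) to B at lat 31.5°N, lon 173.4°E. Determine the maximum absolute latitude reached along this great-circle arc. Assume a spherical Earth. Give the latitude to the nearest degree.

≈ 84°N

The great circle lies in the plane with unit normal n̂ = (p₁ × p₂)/|p₁ × p₂|.
Here n̂_z ≈ -0.099; the vertex latitude is φ_max = arccos|n̂_z| ≈ 84.3°.
Check via Clairaut: cos φ_max = |cos φ₁| · sin C = cos(64.1°)·sin(13.1°) ≈ 0.099, again giving ≈ 84.3°.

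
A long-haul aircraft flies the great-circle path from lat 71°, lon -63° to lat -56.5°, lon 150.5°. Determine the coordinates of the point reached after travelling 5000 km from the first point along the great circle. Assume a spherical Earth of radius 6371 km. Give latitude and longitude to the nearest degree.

≈ lat 51°, lon -161°

The haversine formula gives a central angle δ ≈ 2.788 rad (159.8°) between the endpoints. The total great-circle distance is δ·R ≈ 2.788 × 6371 ≈ 17765 km, so the target fraction is f = 5000/17765 ≈ 0.281.
Interpolate at f ≈ 0.281 with slerp weights a = sin((1−f)δ)/sin δ ≈ 2.625, b = sin(fδ)/sin δ ≈ 2.043.
p = a·p₁ + b·p₂ ≈ (-0.594, -0.206, 0.778); φ = arcsin(p_z) ≈ 51.07°, λ = atan2(p_y, p_x) ≈ -160.86°.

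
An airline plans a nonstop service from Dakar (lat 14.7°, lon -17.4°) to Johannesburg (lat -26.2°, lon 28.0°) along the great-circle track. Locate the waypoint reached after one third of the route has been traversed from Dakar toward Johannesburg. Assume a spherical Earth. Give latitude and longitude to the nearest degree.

≈ lat 1°, lon -3°

Convert each endpoint to a unit vector on the sphere (x = cos φ cos λ, y = cos φ sin λ, z = sin φ).
The central angle between the endpoints is δ = arccos(p₁·p₂) ≈ 1.050 rad (60.2°).
Interpolate at f = 1/3 with slerp weights a = sin((1−f)δ)/sin δ ≈ 0.743, b = sin(fδ)/sin δ ≈ 0.395.
p = a·p₁ + b·p₂ ≈ (0.999, -0.048, 0.014); φ = arcsin(p_z) ≈ 0.80°, λ = atan2(p_y, p_x) ≈ -2.77°.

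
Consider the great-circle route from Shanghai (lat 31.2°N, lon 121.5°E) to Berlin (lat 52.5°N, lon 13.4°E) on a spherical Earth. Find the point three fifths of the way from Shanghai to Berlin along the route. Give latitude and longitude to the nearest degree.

The haversine formula gives a central angle δ ≈ 1.319 rad (75.6°) between the endpoints.
Interpolate at f = 3/5 with slerp weights a = sin((1−f)δ)/sin δ ≈ 0.520, b = sin(fδ)/sin δ ≈ 0.734.
p = a·p₁ + b·p₂ ≈ (0.203, 0.483, 0.852); φ = arcsin(p_z) ≈ 58.43°, λ = atan2(p_y, p_x) ≈ 67.23°.

≈ lat 58°N, lon 67°E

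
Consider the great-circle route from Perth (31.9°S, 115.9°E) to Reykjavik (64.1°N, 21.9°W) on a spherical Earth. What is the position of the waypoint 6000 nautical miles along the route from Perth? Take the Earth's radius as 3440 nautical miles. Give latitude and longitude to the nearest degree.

≈ (57°N, 62°E)

The haversine formula gives a central angle δ ≈ 2.419 rad (138.6°) between the endpoints. The total great-circle distance is δ·R ≈ 2.419 × 3440 ≈ 8321 nmi, so the target fraction is f = 6000/8321 ≈ 0.721.
Interpolate at f ≈ 0.721 with slerp weights a = sin((1−f)δ)/sin δ ≈ 0.945, b = sin(fδ)/sin δ ≈ 1.489.
p = a·p₁ + b·p₂ ≈ (0.253, 0.479, 0.841); φ = arcsin(p_z) ≈ 57.20°, λ = atan2(p_y, p_x) ≈ 62.12°.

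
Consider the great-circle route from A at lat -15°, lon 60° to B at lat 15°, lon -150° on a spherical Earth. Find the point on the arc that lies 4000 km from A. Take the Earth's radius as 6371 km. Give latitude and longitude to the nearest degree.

≈ lat -10°, lon 96°

Write both endpoints as unit vectors p₁, p₂ with components (cos φ cos λ, cos φ sin λ, sin φ).
The central angle between the endpoints is δ = arccos(p₁·p₂) ≈ 2.636 rad (151.0°). The total great-circle distance is δ·R ≈ 2.636 × 6371 ≈ 16795 km, so the target fraction is f = 4000/16795 ≈ 0.238.
Interpolate at f ≈ 0.238 with slerp weights a = sin((1−f)δ)/sin δ ≈ 1.871, b = sin(fδ)/sin δ ≈ 1.213.
p = a·p₁ + b·p₂ ≈ (-0.111, 0.979, -0.170); φ = arcsin(p_z) ≈ -9.80°, λ = atan2(p_y, p_x) ≈ 96.49°.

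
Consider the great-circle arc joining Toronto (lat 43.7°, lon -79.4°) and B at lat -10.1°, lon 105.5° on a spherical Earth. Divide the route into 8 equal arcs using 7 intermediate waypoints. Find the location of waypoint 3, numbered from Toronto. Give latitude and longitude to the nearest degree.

≈ lat 79°, lon 142°

Write both endpoints as unit vectors p₁, p₂ with components (cos φ cos λ, cos φ sin λ, sin φ).
The central angle between the endpoints is δ = arccos(p₁·p₂) ≈ 2.550 rad (146.1°).
Interpolate at f = 3/8 with slerp weights a = sin((1−f)δ)/sin δ ≈ 1.794, b = sin(fδ)/sin δ ≈ 1.466.
p = a·p₁ + b·p₂ ≈ (-0.147, 0.116, 0.982); φ = arcsin(p_z) ≈ 79.19°, λ = atan2(p_y, p_x) ≈ 141.70°.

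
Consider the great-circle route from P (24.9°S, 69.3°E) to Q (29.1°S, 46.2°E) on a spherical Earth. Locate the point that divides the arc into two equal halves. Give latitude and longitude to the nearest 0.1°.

Convert each endpoint to a unit vector on the sphere (x = cos φ cos λ, y = cos φ sin λ, z = sin φ).
The central angle between the endpoints is δ = arccos(p₁·p₂) ≈ 0.366 rad (21.0°).
Interpolate at f = 1/2 with slerp weights a = sin((1−f)δ)/sin δ ≈ 0.508, b = sin(fδ)/sin δ ≈ 0.508.
p = a·p₁ + b·p₂ ≈ (0.471, 0.752, -0.461); φ = arcsin(p_z) ≈ -27.48°, λ = atan2(p_y, p_x) ≈ 57.97°.

≈ (27.5°S, 58.0°E)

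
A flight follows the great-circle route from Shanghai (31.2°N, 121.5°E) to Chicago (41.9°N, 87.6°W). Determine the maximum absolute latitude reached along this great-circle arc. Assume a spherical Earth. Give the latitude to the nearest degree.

≈ 72°N

The great circle lies in the plane with unit normal n̂ = (p₁ × p₂)/|p₁ × p₂|.
Here n̂_z ≈ +0.317; the vertex latitude is φ_max = arccos|n̂_z| ≈ 71.5°.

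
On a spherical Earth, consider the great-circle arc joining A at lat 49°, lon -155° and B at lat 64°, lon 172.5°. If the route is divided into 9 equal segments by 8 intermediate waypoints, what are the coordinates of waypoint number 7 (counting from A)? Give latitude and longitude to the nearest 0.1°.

The haversine formula gives a central angle δ ≈ 0.400 rad (22.9°) between the endpoints.
Interpolate at f = 7/9 with slerp weights a = sin((1−f)δ)/sin δ ≈ 0.228, b = sin(fδ)/sin δ ≈ 0.786.
p = a·p₁ + b·p₂ ≈ (-0.477, -0.018, 0.879); φ = arcsin(p_z) ≈ 61.47°, λ = atan2(p_y, p_x) ≈ -177.81°.

≈ lat 61.5°, lon -177.8°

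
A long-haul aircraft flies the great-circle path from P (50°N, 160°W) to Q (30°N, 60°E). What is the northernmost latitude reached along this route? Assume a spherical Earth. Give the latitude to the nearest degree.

≈ 69°N

The great circle lies in the plane with unit normal n̂ = (p₁ × p₂)/|p₁ × p₂|.
Here n̂_z ≈ -0.358; the vertex latitude is φ_max = arccos|n̂_z| ≈ 69.0°.
Check via Clairaut: cos φ_max = |cos φ₁| · sin C = cos(50.0°)·sin(33.9°) ≈ 0.358, again giving ≈ 69.0°.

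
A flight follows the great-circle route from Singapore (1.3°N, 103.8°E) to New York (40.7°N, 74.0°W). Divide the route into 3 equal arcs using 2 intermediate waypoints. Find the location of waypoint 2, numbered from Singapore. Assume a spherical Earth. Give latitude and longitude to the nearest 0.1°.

≈ (85.9°N, 38.9°W)

Write both endpoints as unit vectors p₁, p₂ with components (cos φ cos λ, cos φ sin λ, sin φ).
The central angle between the endpoints is δ = arccos(p₁·p₂) ≈ 2.408 rad (138.0°).
Interpolate at f = 2/3 with slerp weights a = sin((1−f)δ)/sin δ ≈ 1.074, b = sin(fδ)/sin δ ≈ 1.492.
p = a·p₁ + b·p₂ ≈ (0.056, -0.045, 0.997); φ = arcsin(p_z) ≈ 85.89°, λ = atan2(p_y, p_x) ≈ -38.89°.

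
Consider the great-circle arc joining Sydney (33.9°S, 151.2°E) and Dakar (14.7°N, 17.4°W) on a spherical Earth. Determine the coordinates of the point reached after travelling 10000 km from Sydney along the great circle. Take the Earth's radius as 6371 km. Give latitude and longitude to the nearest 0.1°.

≈ 45.4°S, 18.4°E

Convert each endpoint to a unit vector on the sphere (x = cos φ cos λ, y = cos φ sin λ, z = sin φ).
The central angle between the endpoints is δ = arccos(p₁·p₂) ≈ 2.761 rad (158.2°). The total great-circle distance is δ·R ≈ 2.761 × 6371 ≈ 17592 km, so the target fraction is f = 10000/17592 ≈ 0.568.
Interpolate at f ≈ 0.568 with slerp weights a = sin((1−f)δ)/sin δ ≈ 2.502, b = sin(fδ)/sin δ ≈ 2.694.
p = a·p₁ + b·p₂ ≈ (0.666, 0.221, -0.712); φ = arcsin(p_z) ≈ -45.41°, λ = atan2(p_y, p_x) ≈ 18.39°.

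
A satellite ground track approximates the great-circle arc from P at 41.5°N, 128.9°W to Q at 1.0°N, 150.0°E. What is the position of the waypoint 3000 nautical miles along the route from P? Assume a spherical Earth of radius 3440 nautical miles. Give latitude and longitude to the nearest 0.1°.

Write both endpoints as unit vectors p₁, p₂ with components (cos φ cos λ, cos φ sin λ, sin φ).
The central angle between the endpoints is δ = arccos(p₁·p₂) ≈ 1.443 rad (82.7°). The total great-circle distance is δ·R ≈ 1.443 × 3440 ≈ 4964 nmi, so the target fraction is f = 3000/4964 ≈ 0.604.
Interpolate at f ≈ 0.604 with slerp weights a = sin((1−f)δ)/sin δ ≈ 0.545, b = sin(fδ)/sin δ ≈ 0.772.
p = a·p₁ + b·p₂ ≈ (-0.925, 0.068, 0.375); φ = arcsin(p_z) ≈ 21.99°, λ = atan2(p_y, p_x) ≈ 175.77°.

≈ 22.0°N, 175.8°E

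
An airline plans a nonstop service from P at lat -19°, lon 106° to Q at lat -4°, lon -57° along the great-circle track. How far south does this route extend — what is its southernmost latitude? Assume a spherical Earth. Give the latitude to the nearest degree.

The great circle lies in the plane with unit normal n̂ = (p₁ × p₂)/|p₁ × p₂|.
Here n̂_z ≈ -0.579; the vertex latitude is φ_max = arccos|n̂_z| ≈ 54.6°.

≈ -55°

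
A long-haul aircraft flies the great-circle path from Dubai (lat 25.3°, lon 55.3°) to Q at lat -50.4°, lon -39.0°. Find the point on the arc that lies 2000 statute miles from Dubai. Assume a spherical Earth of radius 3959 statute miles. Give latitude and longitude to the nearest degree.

≈ lat 3°, lon 36°

The haversine formula gives a central angle δ ≈ 1.952 rad (111.9°) between the endpoints. The total great-circle distance is δ·R ≈ 1.952 × 3959 ≈ 7730 mi, so the target fraction is f = 2000/7730 ≈ 0.259.
Interpolate at f ≈ 0.259 with slerp weights a = sin((1−f)δ)/sin δ ≈ 1.069, b = sin(fδ)/sin δ ≈ 0.521.
p = a·p₁ + b·p₂ ≈ (0.809, 0.586, 0.055); φ = arcsin(p_z) ≈ 3.16°, λ = atan2(p_y, p_x) ≈ 35.91°.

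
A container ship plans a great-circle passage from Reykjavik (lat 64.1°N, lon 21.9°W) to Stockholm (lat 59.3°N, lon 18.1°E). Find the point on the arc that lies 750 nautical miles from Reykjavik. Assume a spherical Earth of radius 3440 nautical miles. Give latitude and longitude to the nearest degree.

≈ lat 62°N, lon 6°E

Write both endpoints as unit vectors p₁, p₂ with components (cos φ cos λ, cos φ sin λ, sin φ).
The central angle between the endpoints is δ = arccos(p₁·p₂) ≈ 0.335 rad (19.2°). The total great-circle distance is δ·R ≈ 0.335 × 3440 ≈ 1153 nmi, so the target fraction is f = 750/1153 ≈ 0.650.
Interpolate at f ≈ 0.650 with slerp weights a = sin((1−f)δ)/sin δ ≈ 0.356, b = sin(fδ)/sin δ ≈ 0.657.
p = a·p₁ + b·p₂ ≈ (0.463, 0.046, 0.885); φ = arcsin(p_z) ≈ 62.26°, λ = atan2(p_y, p_x) ≈ 5.71°.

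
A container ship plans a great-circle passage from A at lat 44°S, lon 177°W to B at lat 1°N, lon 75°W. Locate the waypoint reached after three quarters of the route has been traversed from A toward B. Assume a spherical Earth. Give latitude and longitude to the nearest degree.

≈ lat 16°S, lon 93°W

From cos δ = sin φ₁ sin φ₂ + cos φ₁ cos φ₂ cos Δλ, the central angle is δ ≈ 1.733 rad (99.3°).
Interpolate at f = 3/4 with slerp weights a = sin((1−f)δ)/sin δ ≈ 0.425, b = sin(fδ)/sin δ ≈ 0.976.
p = a·p₁ + b·p₂ ≈ (-0.053, -0.959, -0.279); φ = arcsin(p_z) ≈ -16.17°, λ = atan2(p_y, p_x) ≈ -93.16°.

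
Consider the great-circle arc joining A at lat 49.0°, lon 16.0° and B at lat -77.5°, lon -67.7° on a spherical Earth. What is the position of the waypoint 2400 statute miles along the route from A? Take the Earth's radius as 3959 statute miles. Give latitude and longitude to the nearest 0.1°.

From cos δ = sin φ₁ sin φ₂ + cos φ₁ cos φ₂ cos Δλ, the central angle is δ ≈ 2.376 rad (136.2°). The total great-circle distance is δ·R ≈ 2.376 × 3959 ≈ 9408 mi, so the target fraction is f = 2400/9408 ≈ 0.255.
Interpolate at f ≈ 0.255 with slerp weights a = sin((1−f)δ)/sin δ ≈ 1.415, b = sin(fδ)/sin δ ≈ 0.823.
p = a·p₁ + b·p₂ ≈ (0.960, 0.091, 0.265); φ = arcsin(p_z) ≈ 15.36°, λ = atan2(p_y, p_x) ≈ 5.43°.

≈ lat 15.4°, lon 5.4°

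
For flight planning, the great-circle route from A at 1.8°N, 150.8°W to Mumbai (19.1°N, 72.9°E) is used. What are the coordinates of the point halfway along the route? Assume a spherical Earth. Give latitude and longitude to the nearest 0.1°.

The haversine formula gives a central angle δ ≈ 2.308 rad (132.3°) between the endpoints.
Interpolate at f = 1/2 with slerp weights a = sin((1−f)δ)/sin δ ≈ 1.236, b = sin(fδ)/sin δ ≈ 1.236.
p = a·p₁ + b·p₂ ≈ (-0.735, 0.514, 0.443); φ = arcsin(p_z) ≈ 26.31°, λ = atan2(p_y, p_x) ≈ 145.05°.

≈ 26.3°N, 145.1°E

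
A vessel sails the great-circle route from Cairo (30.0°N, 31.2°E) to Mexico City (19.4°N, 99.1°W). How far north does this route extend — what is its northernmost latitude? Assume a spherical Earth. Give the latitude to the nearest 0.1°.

≈ 48.1°N

The great circle lies in the plane with unit normal n̂ = (p₁ × p₂)/|p₁ × p₂|.
Here n̂_z ≈ -0.668; the vertex latitude is φ_max = arccos|n̂_z| ≈ 48.1°.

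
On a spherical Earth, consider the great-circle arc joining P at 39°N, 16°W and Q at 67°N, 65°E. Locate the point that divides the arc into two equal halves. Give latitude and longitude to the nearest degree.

≈ 59°N, 9°E

Convert each endpoint to a unit vector on the sphere (x = cos φ cos λ, y = cos φ sin λ, z = sin φ).
The central angle between the endpoints is δ = arccos(p₁·p₂) ≈ 0.893 rad (51.2°).
Interpolate at f = 1/2 with slerp weights a = sin((1−f)δ)/sin δ ≈ 0.554, b = sin(fδ)/sin δ ≈ 0.554.
p = a·p₁ + b·p₂ ≈ (0.506, 0.078, 0.859); φ = arcsin(p_z) ≈ 59.23°, λ = atan2(p_y, p_x) ≈ 8.72°.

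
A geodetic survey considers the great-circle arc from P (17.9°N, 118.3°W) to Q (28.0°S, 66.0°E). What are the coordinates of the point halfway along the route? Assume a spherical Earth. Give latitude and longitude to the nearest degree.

≈ (59°S, 161°W)

From cos δ = sin φ₁ sin φ₂ + cos φ₁ cos φ₂ cos Δλ, the central angle is δ ≈ 2.952 rad (169.2°).
Interpolate at f = 1/2 with slerp weights a = sin((1−f)δ)/sin δ ≈ 5.291, b = sin(fδ)/sin δ ≈ 5.291.
p = a·p₁ + b·p₂ ≈ (-0.487, -0.165, -0.858); φ = arcsin(p_z) ≈ -59.06°, λ = atan2(p_y, p_x) ≈ -161.24°.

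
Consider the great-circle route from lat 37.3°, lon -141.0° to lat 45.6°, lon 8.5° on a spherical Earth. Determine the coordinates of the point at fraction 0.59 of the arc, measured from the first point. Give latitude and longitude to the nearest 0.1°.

Convert each endpoint to a unit vector on the sphere (x = cos φ cos λ, y = cos φ sin λ, z = sin φ).
The central angle between the endpoints is δ = arccos(p₁·p₂) ≈ 1.617 rad (92.7°).
Interpolate at f = 0.59 with slerp weights a = sin((1−f)δ)/sin δ ≈ 0.616, b = sin(fδ)/sin δ ≈ 0.817.
p = a·p₁ + b·p₂ ≈ (0.184, -0.224, 0.957); φ = arcsin(p_z) ≈ 73.14°, λ = atan2(p_y, p_x) ≈ -50.57°.

≈ lat 73.1°, lon -50.6°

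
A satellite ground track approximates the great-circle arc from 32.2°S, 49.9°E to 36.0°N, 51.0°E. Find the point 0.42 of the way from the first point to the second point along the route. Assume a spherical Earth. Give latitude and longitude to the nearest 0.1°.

≈ 3.6°S, 50.4°E

Convert each endpoint to a unit vector on the sphere (x = cos φ cos λ, y = cos φ sin λ, z = sin φ).
The central angle between the endpoints is δ = arccos(p₁·p₂) ≈ 1.190 rad (68.2°).
Interpolate at f = 0.42 with slerp weights a = sin((1−f)δ)/sin δ ≈ 0.686, b = sin(fδ)/sin δ ≈ 0.516.
p = a·p₁ + b·p₂ ≈ (0.637, 0.769, -0.062); φ = arcsin(p_z) ≈ -3.56°, λ = atan2(p_y, p_x) ≈ 50.36°.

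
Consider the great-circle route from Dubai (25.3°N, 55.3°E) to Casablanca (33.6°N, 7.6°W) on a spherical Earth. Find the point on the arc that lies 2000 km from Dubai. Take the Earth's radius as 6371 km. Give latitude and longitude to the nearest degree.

Write both endpoints as unit vectors p₁, p₂ with components (cos φ cos λ, cos φ sin λ, sin φ).
The central angle between the endpoints is δ = arccos(p₁·p₂) ≈ 0.953 rad (54.6°). The total great-circle distance is δ·R ≈ 0.953 × 6371 ≈ 6069 km, so the target fraction is f = 2000/6069 ≈ 0.330.
Interpolate at f ≈ 0.330 with slerp weights a = sin((1−f)δ)/sin δ ≈ 0.732, b = sin(fδ)/sin δ ≈ 0.379.
p = a·p₁ + b·p₂ ≈ (0.689, 0.502, 0.522); φ = arcsin(p_z) ≈ 31.49°, λ = atan2(p_y, p_x) ≈ 36.06°.

≈ 31°N, 36°E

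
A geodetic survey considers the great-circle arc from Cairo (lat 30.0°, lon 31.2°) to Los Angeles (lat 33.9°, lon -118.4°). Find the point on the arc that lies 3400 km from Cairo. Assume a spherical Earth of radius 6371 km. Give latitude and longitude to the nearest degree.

≈ lat 56°, lon 8°

Convert each endpoint to a unit vector on the sphere (x = cos φ cos λ, y = cos φ sin λ, z = sin φ).
The central angle between the endpoints is δ = arccos(p₁·p₂) ≈ 1.919 rad (109.9°). The total great-circle distance is δ·R ≈ 1.919 × 6371 ≈ 12225 km, so the target fraction is f = 3400/12225 ≈ 0.278.
Interpolate at f ≈ 0.278 with slerp weights a = sin((1−f)δ)/sin δ ≈ 1.046, b = sin(fδ)/sin δ ≈ 0.541.
p = a·p₁ + b·p₂ ≈ (0.561, 0.074, 0.825); φ = arcsin(p_z) ≈ 55.55°, λ = atan2(p_y, p_x) ≈ 7.51°.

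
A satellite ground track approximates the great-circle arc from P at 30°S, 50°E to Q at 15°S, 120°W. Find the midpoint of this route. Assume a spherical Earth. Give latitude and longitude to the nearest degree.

The haversine formula gives a central angle δ ≈ 2.338 rad (134.0°) between the endpoints.
Interpolate at f = 1/2 with slerp weights a = sin((1−f)δ)/sin δ ≈ 1.279, b = sin(fδ)/sin δ ≈ 1.279.
p = a·p₁ + b·p₂ ≈ (0.094, -0.221, -0.971); φ = arcsin(p_z) ≈ -76.07°, λ = atan2(p_y, p_x) ≈ -66.94°.

≈ 76°S, 67°W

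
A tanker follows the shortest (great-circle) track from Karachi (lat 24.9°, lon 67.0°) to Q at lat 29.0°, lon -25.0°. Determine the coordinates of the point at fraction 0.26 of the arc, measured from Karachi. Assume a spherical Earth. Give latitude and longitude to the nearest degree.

From cos δ = sin φ₁ sin φ₂ + cos φ₁ cos φ₂ cos Δλ, the central angle is δ ≈ 1.393 rad (79.8°).
Interpolate at f = 0.26 with slerp weights a = sin((1−f)δ)/sin δ ≈ 0.872, b = sin(fδ)/sin δ ≈ 0.360.
p = a·p₁ + b·p₂ ≈ (0.594, 0.595, 0.542); φ = arcsin(p_z) ≈ 32.79°, λ = atan2(p_y, p_x) ≈ 45.01°.

≈ lat 33°, lon 45°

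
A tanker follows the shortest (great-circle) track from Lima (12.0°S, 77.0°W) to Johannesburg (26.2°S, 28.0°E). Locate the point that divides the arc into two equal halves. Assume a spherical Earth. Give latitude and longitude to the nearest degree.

≈ 30°S, 28°W

From cos δ = sin φ₁ sin φ₂ + cos φ₁ cos φ₂ cos Δλ, the central angle is δ ≈ 1.707 rad (97.8°).
Interpolate at f = 1/2 with slerp weights a = sin((1−f)δ)/sin δ ≈ 0.760, b = sin(fδ)/sin δ ≈ 0.760.
p = a·p₁ + b·p₂ ≈ (0.770, -0.404, -0.494); φ = arcsin(p_z) ≈ -29.59°, λ = atan2(p_y, p_x) ≈ -27.72°.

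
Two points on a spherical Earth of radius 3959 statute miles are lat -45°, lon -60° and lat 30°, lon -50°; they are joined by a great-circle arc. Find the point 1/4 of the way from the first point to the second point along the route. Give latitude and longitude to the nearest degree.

The haversine formula gives a central angle δ ≈ 1.319 rad (75.6°) between the endpoints.
Interpolate at f = 1/4 with slerp weights a = sin((1−f)δ)/sin δ ≈ 0.863, b = sin(fδ)/sin δ ≈ 0.334.
p = a·p₁ + b·p₂ ≈ (0.491, -0.750, -0.443); φ = arcsin(p_z) ≈ -26.29°, λ = atan2(p_y, p_x) ≈ -56.79°.

≈ lat -26°, lon -57°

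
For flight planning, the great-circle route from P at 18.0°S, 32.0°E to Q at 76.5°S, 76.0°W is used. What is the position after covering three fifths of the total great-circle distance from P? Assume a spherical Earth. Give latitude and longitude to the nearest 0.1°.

≈ 61.7°S, 11.8°E

The haversine formula gives a central angle δ ≈ 1.337 rad (76.6°) between the endpoints.
Interpolate at f = 3/5 with slerp weights a = sin((1−f)δ)/sin δ ≈ 0.524, b = sin(fδ)/sin δ ≈ 0.739.
p = a·p₁ + b·p₂ ≈ (0.464, 0.097, -0.880); φ = arcsin(p_z) ≈ -61.69°, λ = atan2(p_y, p_x) ≈ 11.76°.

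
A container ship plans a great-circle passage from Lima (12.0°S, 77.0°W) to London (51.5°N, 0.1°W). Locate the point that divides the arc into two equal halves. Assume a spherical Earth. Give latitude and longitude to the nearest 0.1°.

Convert each endpoint to a unit vector on the sphere (x = cos φ cos λ, y = cos φ sin λ, z = sin φ).
The central angle between the endpoints is δ = arccos(p₁·p₂) ≈ 1.596 rad (91.4°).
Interpolate at f = 1/2 with slerp weights a = sin((1−f)δ)/sin δ ≈ 0.716, b = sin(fδ)/sin δ ≈ 0.716.
p = a·p₁ + b·p₂ ≈ (0.603, -0.683, 0.411); φ = arcsin(p_z) ≈ 24.30°, λ = atan2(p_y, p_x) ≈ -48.55°.

≈ (24.3°N, 48.6°W)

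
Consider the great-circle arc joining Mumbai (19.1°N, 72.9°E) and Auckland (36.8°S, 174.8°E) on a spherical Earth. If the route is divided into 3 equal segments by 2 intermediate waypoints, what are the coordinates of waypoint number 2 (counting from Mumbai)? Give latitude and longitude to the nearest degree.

From cos δ = sin φ₁ sin φ₂ + cos φ₁ cos φ₂ cos Δλ, the central angle is δ ≈ 1.931 rad (110.6°).
Interpolate at f = 2/3 with slerp weights a = sin((1−f)δ)/sin δ ≈ 0.641, b = sin(fδ)/sin δ ≈ 1.026.
p = a·p₁ + b·p₂ ≈ (-0.640, 0.653, -0.405); φ = arcsin(p_z) ≈ -23.87°, λ = atan2(p_y, p_x) ≈ 134.40°.

≈ (24°S, 134°E)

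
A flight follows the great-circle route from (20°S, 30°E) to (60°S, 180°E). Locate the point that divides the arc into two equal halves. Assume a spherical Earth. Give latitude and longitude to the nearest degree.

≈ (65°S, 56°E)

The haversine formula gives a central angle δ ≈ 1.682 rad (96.4°) between the endpoints.
Interpolate at f = 1/2 with slerp weights a = sin((1−f)δ)/sin δ ≈ 0.750, b = sin(fδ)/sin δ ≈ 0.750.
p = a·p₁ + b·p₂ ≈ (0.235, 0.352, -0.906); φ = arcsin(p_z) ≈ -64.93°, λ = atan2(p_y, p_x) ≈ 56.26°.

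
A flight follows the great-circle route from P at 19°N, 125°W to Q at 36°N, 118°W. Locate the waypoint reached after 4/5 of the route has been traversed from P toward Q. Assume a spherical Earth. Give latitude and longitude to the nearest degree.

≈ 33°N, 120°W

Convert each endpoint to a unit vector on the sphere (x = cos φ cos λ, y = cos φ sin λ, z = sin φ).
The central angle between the endpoints is δ = arccos(p₁·p₂) ≈ 0.316 rad (18.1°).
Interpolate at f = 4/5 with slerp weights a = sin((1−f)δ)/sin δ ≈ 0.203, b = sin(fδ)/sin δ ≈ 0.805.
p = a·p₁ + b·p₂ ≈ (-0.416, -0.732, 0.539); φ = arcsin(p_z) ≈ 32.63°, λ = atan2(p_y, p_x) ≈ -119.59°.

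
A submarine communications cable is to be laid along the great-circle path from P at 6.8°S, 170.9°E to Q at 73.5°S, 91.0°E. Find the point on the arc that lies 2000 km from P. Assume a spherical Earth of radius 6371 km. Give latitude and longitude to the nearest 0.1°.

≈ 24.0°S, 165.4°E

The haversine formula gives a central angle δ ≈ 1.407 rad (80.6°) between the endpoints. The total great-circle distance is δ·R ≈ 1.407 × 6371 ≈ 8965 km, so the target fraction is f = 2000/8965 ≈ 0.223.
Interpolate at f ≈ 0.223 with slerp weights a = sin((1−f)δ)/sin δ ≈ 0.900, b = sin(fδ)/sin δ ≈ 0.313.
p = a·p₁ + b·p₂ ≈ (-0.884, 0.230, -0.407); φ = arcsin(p_z) ≈ -24.00°, λ = atan2(p_y, p_x) ≈ 165.40°.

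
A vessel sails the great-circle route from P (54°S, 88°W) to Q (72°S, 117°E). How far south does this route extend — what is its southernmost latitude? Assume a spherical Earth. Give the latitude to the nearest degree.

The great circle lies in the plane with unit normal n̂ = (p₁ × p₂)/|p₁ × p₂|.
Here n̂_z ≈ -0.096; the vertex latitude is φ_max = arccos|n̂_z| ≈ 84.5°.
Check via Clairaut: cos φ_max = |cos φ₁| · sin C = cos(54.0°)·sin(170.6°) ≈ 0.096, again giving ≈ 84.5°.

≈ 84°S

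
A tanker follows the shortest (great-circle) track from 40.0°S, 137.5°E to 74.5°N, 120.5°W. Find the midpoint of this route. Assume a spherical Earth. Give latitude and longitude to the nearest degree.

≈ 23°N, 158°E

Convert each endpoint to a unit vector on the sphere (x = cos φ cos λ, y = cos φ sin λ, z = sin φ).
The central angle between the endpoints is δ = arccos(p₁·p₂) ≈ 2.294 rad (131.5°).
Interpolate at f = 1/2 with slerp weights a = sin((1−f)δ)/sin δ ≈ 1.216, b = sin(fδ)/sin δ ≈ 1.216.
p = a·p₁ + b·p₂ ≈ (-0.852, 0.349, 0.390); φ = arcsin(p_z) ≈ 22.97°, λ = atan2(p_y, p_x) ≈ 157.70°.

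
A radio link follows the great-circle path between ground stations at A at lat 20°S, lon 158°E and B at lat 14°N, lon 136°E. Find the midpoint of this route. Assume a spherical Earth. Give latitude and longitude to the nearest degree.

≈ lat 3°S, lon 147°E

Convert each endpoint to a unit vector on the sphere (x = cos φ cos λ, y = cos φ sin λ, z = sin φ).
The central angle between the endpoints is δ = arccos(p₁·p₂) ≈ 0.703 rad (40.3°).
Interpolate at f = 1/2 with slerp weights a = sin((1−f)δ)/sin δ ≈ 0.533, b = sin(fδ)/sin δ ≈ 0.533.
p = a·p₁ + b·p₂ ≈ (-0.836, 0.546, -0.053); φ = arcsin(p_z) ≈ -3.06°, λ = atan2(p_y, p_x) ≈ 146.82°.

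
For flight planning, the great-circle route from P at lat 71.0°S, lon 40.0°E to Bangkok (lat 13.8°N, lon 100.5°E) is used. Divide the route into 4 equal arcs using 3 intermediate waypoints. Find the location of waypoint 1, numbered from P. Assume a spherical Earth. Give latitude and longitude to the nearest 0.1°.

≈ lat 53.0°S, lon 74.1°E

Convert each endpoint to a unit vector on the sphere (x = cos φ cos λ, y = cos φ sin λ, z = sin φ).
The central angle between the endpoints is δ = arccos(p₁·p₂) ≈ 1.641 rad (94.0°).
Interpolate at f = 1/4 with slerp weights a = sin((1−f)δ)/sin δ ≈ 0.945, b = sin(fδ)/sin δ ≈ 0.400.
p = a·p₁ + b·p₂ ≈ (0.165, 0.579, -0.798); φ = arcsin(p_z) ≈ -52.95°, λ = atan2(p_y, p_x) ≈ 74.11°.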